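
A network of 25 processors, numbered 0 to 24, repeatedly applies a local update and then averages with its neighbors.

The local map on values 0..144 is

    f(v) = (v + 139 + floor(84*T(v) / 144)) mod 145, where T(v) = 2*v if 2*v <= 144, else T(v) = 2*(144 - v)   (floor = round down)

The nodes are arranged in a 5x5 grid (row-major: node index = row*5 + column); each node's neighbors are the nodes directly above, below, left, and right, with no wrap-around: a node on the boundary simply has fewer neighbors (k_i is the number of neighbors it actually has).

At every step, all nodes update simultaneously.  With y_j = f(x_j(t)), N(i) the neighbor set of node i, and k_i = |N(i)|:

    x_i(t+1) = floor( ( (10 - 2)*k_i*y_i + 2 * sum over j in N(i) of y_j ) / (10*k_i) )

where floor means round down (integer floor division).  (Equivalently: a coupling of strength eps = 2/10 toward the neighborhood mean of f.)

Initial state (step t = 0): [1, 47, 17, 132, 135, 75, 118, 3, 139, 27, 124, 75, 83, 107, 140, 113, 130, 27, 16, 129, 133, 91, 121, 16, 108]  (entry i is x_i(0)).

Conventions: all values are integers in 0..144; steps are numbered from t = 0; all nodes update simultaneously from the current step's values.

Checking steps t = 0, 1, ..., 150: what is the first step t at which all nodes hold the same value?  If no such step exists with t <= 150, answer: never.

Answer: never
Key observation: The state at step 10 reappears at step 12 — the system is in a cycle of period 2 from step 10 on.  No step 0..12 is synchronized, and the cycle repeats forever, so no step up to 150 (or ever) has all nodes equal.

Derivation:
t=0: [1, 47, 17, 132, 135, 75, 118, 3, 139, 27, 124, 75, 83, 107, 140, 113, 130, 27, 16, 129, 133, 91, 121, 16, 108]  (not all equal)
t=1: [122, 96, 39, 132, 130, 31, 118, 15, 127, 69, 122, 24, 12, 130, 132, 142, 122, 57, 40, 132, 125, 28, 118, 43, 132]  (not all equal)
t=2: [119, 24, 73, 135, 140, 77, 120, 39, 134, 142, 129, 59, 32, 131, 140, 138, 130, 112, 88, 136, 132, 71, 130, 93, 134]  (not all equal)
t=3: [118, 56, 20, 129, 138, 31, 126, 79, 135, 138, 129, 121, 74, 129, 138, 139, 132, 131, 22, 129, 126, 29, 121, 19, 125]  (not all equal)
t=4: [131, 113, 46, 133, 139, 77, 128, 18, 132, 139, 134, 134, 24, 128, 139, 138, 135, 128, 55, 133, 132, 72, 128, 49, 130]  (not all equal)
t=5: [126, 139, 95, 135, 138, 31, 127, 47, 134, 138, 130, 134, 59, 133, 138, 139, 132, 133, 116, 137, 126, 31, 128, 106, 135]  (not all equal)
t=6: [132, 129, 25, 129, 139, 76, 133, 96, 136, 139, 134, 138, 122, 138, 139, 138, 135, 138, 141, 139, 132, 76, 134, 143, 139]  (not all equal)
t=7: [126, 133, 57, 133, 138, 31, 125, 24, 132, 138, 130, 139, 133, 139, 138, 139, 132, 139, 138, 138, 126, 31, 129, 138, 138]  (not all equal)
t=8: [132, 137, 115, 137, 139, 76, 132, 63, 135, 139, 134, 138, 134, 138, 138, 138, 135, 138, 138, 139, 132, 76, 134, 139, 139]  (not all equal)
t=9: [126, 139, 140, 139, 138, 31, 132, 132, 138, 138, 130, 139, 138, 139, 138, 139, 132, 139, 138, 138, 126, 31, 129, 138, 138]  (not all equal)
t=10: [132, 138, 138, 138, 138, 76, 135, 139, 138, 139, 134, 138, 138, 138, 138, 138, 135, 138, 138, 139, 132, 76, 134, 139, 139]  (not all equal)
t=11: [126, 139, 138, 139, 138, 31, 132, 138, 138, 138, 130, 139, 138, 139, 138, 139, 132, 139, 138, 138, 126, 31, 129, 138, 138]  (not all equal)
t=12: [132, 138, 138, 138, 138, 76, 135, 139, 138, 139, 134, 138, 138, 138, 138, 138, 135, 138, 138, 139, 132, 76, 134, 139, 139]  (not all equal)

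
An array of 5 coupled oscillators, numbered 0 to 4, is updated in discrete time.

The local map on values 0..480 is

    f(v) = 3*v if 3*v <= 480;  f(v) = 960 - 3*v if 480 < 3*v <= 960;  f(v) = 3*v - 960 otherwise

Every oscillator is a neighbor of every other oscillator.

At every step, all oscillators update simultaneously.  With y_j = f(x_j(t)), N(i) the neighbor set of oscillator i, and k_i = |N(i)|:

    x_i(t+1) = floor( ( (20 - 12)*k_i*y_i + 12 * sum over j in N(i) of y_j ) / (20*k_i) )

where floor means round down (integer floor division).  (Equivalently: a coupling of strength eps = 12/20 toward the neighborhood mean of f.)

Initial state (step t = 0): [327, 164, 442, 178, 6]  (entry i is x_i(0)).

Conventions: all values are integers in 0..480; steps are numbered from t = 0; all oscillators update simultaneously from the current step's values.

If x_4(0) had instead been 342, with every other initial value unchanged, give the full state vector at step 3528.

Simulating step by step:
t=0: [327, 164, 442, 178, 342]
t=1: [207, 319, 293, 308, 218]
t=2: [199, 115, 135, 123, 191]
t=3: [371, 366, 381, 372, 377]
t=4: [158, 154, 165, 159, 162]
t=5: [471, 468, 469, 472, 471]
t=6: [451, 448, 449, 451, 451]
t=7: [390, 388, 389, 390, 390]
t=8: [208, 207, 207, 208, 208]
t=9: [336, 337, 337, 336, 336]
t=10: [48, 49, 49, 48, 48]
t=11: [144, 145, 145, 144, 144]
t=12: [432, 433, 433, 432, 432]
t=13: [336, 337, 337, 336, 336]

Answer: [432, 433, 433, 432, 432]
Key observation: The state at step 9, [336, 337, 337, 336, 336], reappears at step 13: the system is in a cycle of period 4 from step 9 on.  Therefore the state at step 3528 equals the state at step 9 + ((3528 - 9) mod 4) = 12, which is [432, 433, 433, 432, 432].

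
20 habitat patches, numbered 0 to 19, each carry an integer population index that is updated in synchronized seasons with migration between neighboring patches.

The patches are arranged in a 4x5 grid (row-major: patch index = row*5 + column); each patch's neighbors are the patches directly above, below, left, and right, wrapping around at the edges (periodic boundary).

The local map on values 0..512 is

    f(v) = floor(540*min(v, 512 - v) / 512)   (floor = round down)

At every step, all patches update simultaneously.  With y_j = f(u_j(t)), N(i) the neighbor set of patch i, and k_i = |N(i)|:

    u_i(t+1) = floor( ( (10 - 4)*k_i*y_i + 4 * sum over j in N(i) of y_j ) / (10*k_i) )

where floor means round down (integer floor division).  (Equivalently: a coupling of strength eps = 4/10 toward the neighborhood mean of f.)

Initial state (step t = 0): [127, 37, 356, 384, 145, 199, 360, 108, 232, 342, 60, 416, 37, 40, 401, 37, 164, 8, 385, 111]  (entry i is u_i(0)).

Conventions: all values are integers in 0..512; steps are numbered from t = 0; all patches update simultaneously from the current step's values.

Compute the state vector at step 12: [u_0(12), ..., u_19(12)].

Answer: [201, 194, 195, 203, 207, 204, 196, 196, 205, 210, 195, 187, 188, 196, 200, 192, 185, 186, 194, 198]

Derivation:
t=0: [127, 37, 356, 384, 145, 199, 360, 108, 232, 342, 60, 416, 37, 40, 401, 37, 164, 8, 385, 111]
t=1: [123, 86, 127, 150, 147, 178, 142, 128, 193, 179, 84, 104, 49, 78, 110, 71, 121, 55, 110, 114]
t=2: [128, 107, 123, 155, 152, 167, 141, 134, 178, 178, 101, 106, 69, 97, 117, 90, 109, 77, 111, 118]
t=3: [135, 119, 127, 157, 156, 163, 142, 138, 171, 176, 114, 110, 86, 111, 125, 104, 108, 91, 117, 123]
t=4: [142, 128, 132, 159, 160, 162, 145, 142, 169, 175, 124, 116, 101, 122, 133, 115, 112, 102, 124, 130]
t=5: [148, 136, 139, 161, 164, 163, 148, 146, 169, 176, 133, 123, 114, 132, 141, 126, 119, 113, 131, 138]
t=6: [155, 144, 146, 164, 168, 166, 153, 151, 171, 177, 142, 131, 126, 141, 149, 135, 127, 124, 140, 146]
t=7: [162, 151, 153, 168, 173, 170, 158, 158, 174, 180, 150, 140, 136, 150, 157, 145, 135, 134, 148, 154]
t=8: [169, 159, 160, 174, 179, 175, 164, 164, 178, 184, 159, 149, 147, 159, 165, 154, 145, 144, 157, 162]
t=9: [176, 167, 168, 180, 185, 181, 171, 171, 183, 189, 167, 158, 157, 168, 174, 163, 154, 154, 166, 170]
t=10: [184, 176, 176, 187, 192, 188, 179, 179, 190, 195, 176, 167, 167, 177, 182, 172, 164, 165, 175, 179]
t=11: [193, 184, 185, 195, 199, 196, 187, 187, 197, 202, 185, 177, 178, 186, 191, 182, 174, 176, 184, 188]
t=12: [201, 194, 195, 203, 207, 204, 196, 196, 205, 210, 195, 187, 188, 196, 200, 192, 185, 186, 194, 198]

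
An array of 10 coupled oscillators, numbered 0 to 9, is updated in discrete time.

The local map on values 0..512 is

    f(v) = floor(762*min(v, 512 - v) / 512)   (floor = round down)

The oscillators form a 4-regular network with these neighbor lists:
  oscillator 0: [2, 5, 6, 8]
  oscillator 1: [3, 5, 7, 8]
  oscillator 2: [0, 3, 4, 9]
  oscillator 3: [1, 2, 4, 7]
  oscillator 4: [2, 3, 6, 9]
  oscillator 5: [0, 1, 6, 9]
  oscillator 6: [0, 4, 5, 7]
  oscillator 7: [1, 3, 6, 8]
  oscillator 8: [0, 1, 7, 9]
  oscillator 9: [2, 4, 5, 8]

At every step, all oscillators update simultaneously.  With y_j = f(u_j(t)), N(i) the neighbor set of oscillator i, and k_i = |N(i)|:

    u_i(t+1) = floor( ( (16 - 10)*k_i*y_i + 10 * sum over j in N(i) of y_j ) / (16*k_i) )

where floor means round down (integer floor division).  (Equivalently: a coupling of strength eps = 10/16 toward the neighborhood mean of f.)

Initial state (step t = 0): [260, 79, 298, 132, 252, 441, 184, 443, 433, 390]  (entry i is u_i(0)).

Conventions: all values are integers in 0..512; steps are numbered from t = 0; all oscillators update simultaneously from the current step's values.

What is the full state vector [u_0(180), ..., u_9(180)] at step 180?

Simulating step by step:
t=0: [260, 79, 298, 132, 252, 441, 184, 443, 433, 390]
t=1: [267, 125, 295, 216, 291, 187, 251, 148, 164, 210]
t=2: [326, 235, 327, 285, 330, 297, 325, 258, 260, 300]
t=3: [298, 351, 290, 325, 289, 309, 298, 350, 346, 311]
t=4: [306, 256, 315, 282, 315, 296, 305, 259, 264, 301]
t=5: [316, 362, 305, 338, 306, 324, 318, 359, 353, 317]
t=6: [282, 239, 294, 263, 293, 275, 280, 242, 249, 285]
t=7: [345, 360, 336, 351, 336, 347, 344, 360, 356, 340]
t=8: [247, 231, 254, 241, 254, 244, 246, 232, 236, 251]
t=9: [365, 350, 372, 359, 372, 362, 364, 350, 354, 369]
t=10: [220, 235, 213, 225, 213, 222, 221, 234, 230, 216]
t=11: [328, 342, 321, 333, 322, 330, 329, 341, 338, 324]
t=12: [271, 258, 278, 267, 277, 269, 270, 259, 262, 275]
t=13: [359, 371, 352, 363, 353, 361, 360, 371, 368, 355]
t=14: [226, 214, 232, 222, 231, 223, 224, 214, 217, 229]
t=15: [333, 322, 340, 330, 339, 331, 332, 322, 325, 337]
t=16: [266, 277, 260, 269, 260, 268, 267, 277, 274, 262]
t=17: [364, 353, 370, 361, 370, 362, 363, 354, 357, 368]
t=18: [220, 231, 214, 223, 215, 222, 221, 230, 227, 216]
t=19: [327, 338, 322, 330, 322, 329, 328, 337, 334, 324]
t=20: [273, 263, 278, 270, 278, 271, 272, 263, 266, 276]
t=21: [356, 365, 351, 359, 351, 358, 357, 365, 363, 353]
t=22: [230, 221, 235, 227, 235, 229, 229, 221, 224, 233]
t=23: [341, 332, 345, 337, 345, 339, 339, 332, 334, 343]
t=24: [255, 263, 251, 258, 251, 257, 256, 263, 261, 253]
t=25: [377, 373, 375, 373, 375, 377, 377, 373, 373, 375]
t=26: [201, 205, 203, 205, 203, 201, 201, 205, 204, 203]
t=27: [300, 303, 302, 304, 302, 300, 300, 303, 302, 301]
t=28: [314, 311, 312, 310, 312, 314, 313, 311, 312, 313]
t=29: [295, 298, 296, 298, 297, 295, 296, 298, 297, 296]
t=30: [321, 318, 320, 318, 319, 321, 320, 318, 319, 320]
t=31: [284, 287, 285, 287, 286, 284, 285, 287, 286, 285]
t=32: [337, 335, 336, 334, 336, 337, 337, 334, 336, 337]
t=33: [260, 262, 261, 262, 261, 260, 260, 262, 261, 260]
t=34: [374, 372, 373, 372, 373, 374, 374, 372, 373, 374]
t=35: [205, 207, 206, 207, 206, 205, 205, 207, 206, 205]
t=36: [305, 307, 306, 307, 306, 305, 305, 307, 306, 305]
t=37: [307, 305, 306, 305, 306, 307, 307, 305, 306, 307]
t=38: [305, 307, 306, 307, 306, 305, 305, 307, 306, 305]

Answer: [305, 307, 306, 307, 306, 305, 305, 307, 306, 305]
Key observation: The state at step 36, [305, 307, 306, 307, 306, 305, 305, 307, 306, 305], reappears at step 38: the system is in a cycle of period 2 from step 36 on.  Therefore the state at step 180 equals the state at step 36 + ((180 - 36) mod 2) = 36, which is [305, 307, 306, 307, 306, 305, 305, 307, 306, 305].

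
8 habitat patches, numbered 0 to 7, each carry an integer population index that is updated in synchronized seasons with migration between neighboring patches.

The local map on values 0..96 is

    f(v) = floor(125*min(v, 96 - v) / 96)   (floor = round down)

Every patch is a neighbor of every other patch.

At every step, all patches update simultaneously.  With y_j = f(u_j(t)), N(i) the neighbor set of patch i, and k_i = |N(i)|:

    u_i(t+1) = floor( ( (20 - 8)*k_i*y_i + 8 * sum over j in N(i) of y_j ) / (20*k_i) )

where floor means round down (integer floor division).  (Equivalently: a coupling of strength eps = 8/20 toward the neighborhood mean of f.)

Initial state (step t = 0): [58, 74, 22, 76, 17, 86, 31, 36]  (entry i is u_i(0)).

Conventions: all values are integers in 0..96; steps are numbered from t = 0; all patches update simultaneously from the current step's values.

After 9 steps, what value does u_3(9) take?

Answer: u_3(9) = 48

Derivation:
t=0: [58, 74, 22, 76, 17, 86, 31, 36]
t=1: [41, 29, 29, 28, 26, 21, 36, 39]
t=2: [47, 38, 38, 37, 36, 32, 43, 45]
t=3: [56, 49, 49, 49, 48, 45, 53, 54]
t=4: [54, 59, 59, 59, 60, 58, 56, 55]
t=5: [52, 48, 48, 48, 47, 49, 50, 51]
t=6: [58, 61, 61, 61, 60, 60, 59, 59]
t=7: [47, 45, 45, 45, 46, 46, 47, 47]
t=8: [60, 58, 58, 58, 59, 59, 60, 60]
t=9: [46, 48, 48, 48, 47, 47, 46, 46]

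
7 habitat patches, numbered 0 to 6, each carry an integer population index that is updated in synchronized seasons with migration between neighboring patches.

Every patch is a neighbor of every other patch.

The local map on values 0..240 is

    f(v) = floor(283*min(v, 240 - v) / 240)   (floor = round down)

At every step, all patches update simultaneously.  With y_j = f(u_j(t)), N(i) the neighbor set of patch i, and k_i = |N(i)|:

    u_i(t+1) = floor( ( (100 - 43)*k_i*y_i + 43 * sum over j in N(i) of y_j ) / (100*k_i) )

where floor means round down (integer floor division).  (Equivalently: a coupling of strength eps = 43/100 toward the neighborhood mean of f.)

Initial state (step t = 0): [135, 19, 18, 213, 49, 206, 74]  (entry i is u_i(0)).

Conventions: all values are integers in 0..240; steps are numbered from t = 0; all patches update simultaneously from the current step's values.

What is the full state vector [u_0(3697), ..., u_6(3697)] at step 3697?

Simulating step by step:
t=0: [135, 19, 18, 213, 49, 206, 74]
t=1: [88, 38, 37, 42, 55, 47, 70]
t=2: [82, 53, 52, 55, 63, 58, 72]
t=3: [84, 67, 66, 68, 73, 70, 78]
t=4: [91, 81, 80, 82, 85, 83, 87]
t=5: [102, 96, 96, 97, 99, 97, 100]
t=6: [117, 114, 114, 114, 115, 114, 116]
t=7: [135, 134, 134, 134, 134, 134, 135]
t=8: [123, 123, 123, 123, 123, 123, 123]
t=9: [137, 137, 137, 137, 137, 137, 137]
t=10: [121, 121, 121, 121, 121, 121, 121]
t=11: [140, 140, 140, 140, 140, 140, 140]
t=12: [117, 117, 117, 117, 117, 117, 117]
t=13: [137, 137, 137, 137, 137, 137, 137]

Answer: [137, 137, 137, 137, 137, 137, 137]
Key observation: The state at step 9, [137, 137, 137, 137, 137, 137, 137], reappears at step 13: the system is in a cycle of period 4 from step 9 on.  Therefore the state at step 3697 equals the state at step 9 + ((3697 - 9) mod 4) = 9, which is [137, 137, 137, 137, 137, 137, 137].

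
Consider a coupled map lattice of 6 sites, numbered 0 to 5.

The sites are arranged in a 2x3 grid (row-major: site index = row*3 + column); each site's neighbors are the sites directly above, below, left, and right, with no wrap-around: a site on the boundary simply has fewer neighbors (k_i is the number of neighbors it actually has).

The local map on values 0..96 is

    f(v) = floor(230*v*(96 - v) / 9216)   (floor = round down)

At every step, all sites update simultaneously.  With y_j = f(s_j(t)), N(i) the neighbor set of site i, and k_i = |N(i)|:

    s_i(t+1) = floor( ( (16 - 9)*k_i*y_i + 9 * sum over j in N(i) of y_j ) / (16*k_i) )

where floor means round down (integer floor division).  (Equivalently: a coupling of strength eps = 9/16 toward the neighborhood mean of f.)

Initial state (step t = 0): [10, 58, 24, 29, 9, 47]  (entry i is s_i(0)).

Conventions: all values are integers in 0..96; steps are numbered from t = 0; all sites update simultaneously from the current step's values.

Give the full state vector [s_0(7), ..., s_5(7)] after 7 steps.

Answer: [56, 55, 55, 56, 55, 55]

Derivation:
t=0: [10, 58, 24, 29, 9, 47]
t=1: [38, 39, 50, 32, 38, 42]
t=2: [53, 55, 56, 53, 54, 56]
t=3: [56, 55, 55, 56, 55, 55]
t=4: [55, 55, 56, 55, 55, 56]
t=5: [56, 55, 55, 56, 55, 55]
t=6: [55, 55, 56, 55, 55, 56]
t=7: [56, 55, 55, 56, 55, 55]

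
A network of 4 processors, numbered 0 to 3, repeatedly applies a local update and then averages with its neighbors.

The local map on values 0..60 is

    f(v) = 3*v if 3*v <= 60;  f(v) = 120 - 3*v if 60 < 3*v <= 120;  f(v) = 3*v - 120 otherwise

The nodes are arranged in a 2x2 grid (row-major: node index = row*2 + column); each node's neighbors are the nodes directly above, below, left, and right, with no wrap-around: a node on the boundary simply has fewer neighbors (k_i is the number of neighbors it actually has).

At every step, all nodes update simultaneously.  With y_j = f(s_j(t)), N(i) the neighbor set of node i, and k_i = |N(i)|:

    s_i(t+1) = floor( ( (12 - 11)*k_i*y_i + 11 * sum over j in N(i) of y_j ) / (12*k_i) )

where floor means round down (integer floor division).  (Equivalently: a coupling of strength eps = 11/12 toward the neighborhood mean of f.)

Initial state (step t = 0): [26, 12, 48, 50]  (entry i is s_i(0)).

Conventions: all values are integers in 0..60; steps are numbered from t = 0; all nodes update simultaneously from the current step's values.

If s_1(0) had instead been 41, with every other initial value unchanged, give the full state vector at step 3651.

Simulating step by step:
t=0: [26, 41, 48, 50]
t=1: [15, 33, 35, 14]
t=2: [20, 41, 41, 20]
t=3: [7, 55, 55, 7]
t=4: [43, 23, 23, 43]
t=5: [47, 12, 12, 47]
t=6: [34, 22, 22, 34]
t=7: [51, 21, 21, 51]
t=8: [55, 35, 35, 55]
t=9: [17, 42, 42, 17]
t=10: [9, 47, 47, 9]
t=11: [21, 26, 26, 21]
t=12: [43, 55, 55, 43]
t=13: [42, 12, 12, 42]
t=14: [33, 8, 8, 33]
t=15: [23, 21, 21, 23]
t=16: [56, 51, 51, 56]
t=17: [34, 46, 46, 34]
t=18: [18, 18, 18, 18]
t=19: [54, 54, 54, 54]
t=20: [42, 42, 42, 42]
t=21: [6, 6, 6, 6]
t=22: [18, 18, 18, 18]

Answer: [54, 54, 54, 54]
Key observation: The state at step 18, [18, 18, 18, 18], reappears at step 22: the system is in a cycle of period 4 from step 18 on.  Therefore the state at step 3651 equals the state at step 18 + ((3651 - 18) mod 4) = 19, which is [54, 54, 54, 54].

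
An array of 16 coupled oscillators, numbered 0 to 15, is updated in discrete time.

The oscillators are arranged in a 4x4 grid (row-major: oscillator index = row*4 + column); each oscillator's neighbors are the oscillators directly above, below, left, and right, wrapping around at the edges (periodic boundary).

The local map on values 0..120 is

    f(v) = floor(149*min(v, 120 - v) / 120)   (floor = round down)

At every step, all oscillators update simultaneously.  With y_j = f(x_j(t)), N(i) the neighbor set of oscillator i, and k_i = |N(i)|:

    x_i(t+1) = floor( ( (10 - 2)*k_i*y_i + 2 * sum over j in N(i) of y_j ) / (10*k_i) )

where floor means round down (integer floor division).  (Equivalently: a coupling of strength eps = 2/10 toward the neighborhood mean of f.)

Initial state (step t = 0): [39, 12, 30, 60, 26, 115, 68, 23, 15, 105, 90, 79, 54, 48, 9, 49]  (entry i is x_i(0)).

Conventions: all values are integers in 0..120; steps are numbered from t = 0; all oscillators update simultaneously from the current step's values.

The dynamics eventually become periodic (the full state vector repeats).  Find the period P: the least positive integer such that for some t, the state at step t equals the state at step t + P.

Simulating step by step:
t=0: [39, 12, 30, 60, 26, 115, 68, 23, 15, 105, 90, 79, 54, 48, 9, 49]
t=1: [47, 18, 37, 67, 30, 11, 56, 33, 22, 20, 36, 47, 62, 52, 18, 58]
t=2: [56, 26, 44, 62, 36, 18, 62, 43, 31, 26, 43, 55, 68, 58, 28, 68]
t=3: [65, 36, 53, 69, 44, 26, 66, 55, 40, 34, 52, 64, 63, 65, 39, 63]
t=4: [65, 46, 63, 63, 54, 35, 65, 67, 50, 44, 62, 67, 68, 64, 51, 68]
t=5: [67, 58, 68, 69, 65, 46, 66, 65, 62, 55, 70, 65, 64, 67, 64, 64]
t=6: [65, 70, 64, 63, 67, 59, 66, 67, 71, 67, 63, 67, 68, 65, 68, 68]
t=7: [67, 63, 68, 69, 65, 71, 67, 65, 60, 65, 69, 64, 64, 67, 64, 64]
t=8: [65, 68, 64, 63, 67, 61, 64, 67, 72, 67, 63, 68, 68, 65, 68, 68]
t=9: [67, 65, 68, 69, 65, 71, 69, 65, 60, 65, 69, 64, 64, 67, 64, 64]
t=10: [65, 67, 64, 63, 67, 61, 63, 67, 72, 67, 63, 68, 68, 65, 68, 68]
t=11: [67, 65, 68, 69, 65, 71, 69, 65, 60, 65, 69, 64, 64, 67, 64, 64]

Answer: 2
Key observation: The state at step 9, [67, 65, 68, 69, 65, 71, 69, 65, 60, 65, 69, 64, 64, 67, 64, 64], reappears at step 11 — and no state repeats earlier — so the cycle the system enters has period 2.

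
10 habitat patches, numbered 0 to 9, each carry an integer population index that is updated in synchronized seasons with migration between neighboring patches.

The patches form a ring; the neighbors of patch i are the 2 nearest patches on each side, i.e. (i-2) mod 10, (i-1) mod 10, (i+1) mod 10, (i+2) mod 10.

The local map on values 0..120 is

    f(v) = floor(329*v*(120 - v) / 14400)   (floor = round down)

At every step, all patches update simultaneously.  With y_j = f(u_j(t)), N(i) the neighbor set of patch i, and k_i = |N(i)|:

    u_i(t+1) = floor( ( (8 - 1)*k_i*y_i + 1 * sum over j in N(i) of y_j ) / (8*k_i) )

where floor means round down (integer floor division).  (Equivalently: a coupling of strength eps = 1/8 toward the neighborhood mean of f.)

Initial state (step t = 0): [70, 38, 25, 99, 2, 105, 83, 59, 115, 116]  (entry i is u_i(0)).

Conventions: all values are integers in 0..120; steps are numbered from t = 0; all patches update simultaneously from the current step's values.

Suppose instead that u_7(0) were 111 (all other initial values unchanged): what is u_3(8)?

Simulating step by step:
t=0: [70, 38, 25, 99, 2, 105, 83, 111, 115, 116]
t=1: [73, 68, 53, 46, 10, 35, 63, 23, 17, 14]
t=2: [75, 78, 79, 75, 31, 65, 77, 50, 42, 36]
t=3: [76, 74, 73, 76, 64, 80, 74, 78, 74, 69]
t=4: [76, 77, 77, 76, 80, 73, 76, 74, 76, 79]
t=5: [75, 75, 75, 75, 73, 77, 76, 76, 75, 74]
t=6: [77, 77, 77, 76, 77, 75, 76, 76, 76, 76]
t=7: [75, 75, 75, 75, 75, 76, 76, 76, 75, 75]
t=8: [77, 77, 77, 76, 76, 76, 76, 76, 76, 76]

Answer: u_3(8) = 76
Key observation: This trace re-runs the system from the modified initial state.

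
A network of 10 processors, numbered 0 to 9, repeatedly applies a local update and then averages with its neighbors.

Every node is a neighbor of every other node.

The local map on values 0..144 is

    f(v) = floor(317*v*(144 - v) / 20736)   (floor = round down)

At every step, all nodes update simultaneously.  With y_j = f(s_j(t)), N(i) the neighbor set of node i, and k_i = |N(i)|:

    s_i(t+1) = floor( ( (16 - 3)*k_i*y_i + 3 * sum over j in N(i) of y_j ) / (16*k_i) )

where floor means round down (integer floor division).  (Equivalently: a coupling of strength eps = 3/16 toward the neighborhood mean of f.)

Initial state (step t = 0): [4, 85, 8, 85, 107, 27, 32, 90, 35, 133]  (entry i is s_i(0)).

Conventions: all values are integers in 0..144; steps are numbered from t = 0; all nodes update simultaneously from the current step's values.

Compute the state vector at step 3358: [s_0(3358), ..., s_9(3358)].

Answer: [78, 78, 78, 78, 78, 78, 78, 78, 78, 78]
Key observation: The state at step 4, [78, 78, 78, 78, 78, 78, 78, 78, 78, 78], reappears at step 5: the system is in a cycle of period 1 from step 4 on.  Therefore the state at step 3358 equals the state at step 4 + ((3358 - 4) mod 1) = 4, which is [78, 78, 78, 78, 78, 78, 78, 78, 78, 78].

Derivation:
t=0: [4, 85, 8, 85, 107, 27, 32, 90, 35, 133]
t=1: [16, 70, 22, 70, 57, 48, 53, 68, 56, 27]
t=2: [38, 76, 46, 76, 72, 68, 71, 76, 72, 51]
t=3: [64, 78, 69, 78, 78, 78, 78, 78, 78, 72]
t=4: [78, 78, 78, 78, 78, 78, 78, 78, 78, 78]
t=5: [78, 78, 78, 78, 78, 78, 78, 78, 78, 78]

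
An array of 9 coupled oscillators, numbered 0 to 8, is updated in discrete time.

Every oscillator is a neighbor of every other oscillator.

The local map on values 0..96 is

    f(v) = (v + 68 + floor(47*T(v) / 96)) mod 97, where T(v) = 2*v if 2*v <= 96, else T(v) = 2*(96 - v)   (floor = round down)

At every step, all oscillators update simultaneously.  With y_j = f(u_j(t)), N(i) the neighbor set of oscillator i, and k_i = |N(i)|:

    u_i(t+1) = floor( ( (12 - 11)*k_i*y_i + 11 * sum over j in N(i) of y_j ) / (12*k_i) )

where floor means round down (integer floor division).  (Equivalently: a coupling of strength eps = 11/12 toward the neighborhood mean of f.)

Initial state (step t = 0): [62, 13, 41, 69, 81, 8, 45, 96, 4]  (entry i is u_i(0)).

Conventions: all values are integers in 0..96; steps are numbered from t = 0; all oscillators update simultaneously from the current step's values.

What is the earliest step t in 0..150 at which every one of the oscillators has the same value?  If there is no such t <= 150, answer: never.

Simulating step by step:
t=0: [62, 13, 41, 69, 81, 8, 45, 96, 4]  (not all equal)
t=1: [69, 69, 70, 69, 69, 69, 70, 69, 69]  (not all equal)
t=2: [66, 66, 66, 66, 66, 66, 66, 66, 66]  (all equal)

Answer: 2
Key observation: Synchronization is absorbing here: once all oscillators are equal they stay equal, and step 2 is the first all-equal step.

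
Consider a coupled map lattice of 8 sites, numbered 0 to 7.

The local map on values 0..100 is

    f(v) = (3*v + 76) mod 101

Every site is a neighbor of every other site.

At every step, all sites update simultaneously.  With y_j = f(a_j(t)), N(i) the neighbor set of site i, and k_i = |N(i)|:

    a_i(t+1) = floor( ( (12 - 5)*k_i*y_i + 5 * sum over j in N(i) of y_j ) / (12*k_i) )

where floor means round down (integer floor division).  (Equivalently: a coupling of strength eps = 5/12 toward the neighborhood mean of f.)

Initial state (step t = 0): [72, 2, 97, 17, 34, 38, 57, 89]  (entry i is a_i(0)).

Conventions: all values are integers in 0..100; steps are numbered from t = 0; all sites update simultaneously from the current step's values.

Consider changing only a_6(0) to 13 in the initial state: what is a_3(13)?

Answer: a_3(13) = 70
Key observation: This trace re-runs the system from the modified initial state.

Derivation:
t=0: [72, 2, 97, 17, 34, 38, 13, 89]
t=1: [75, 71, 62, 42, 69, 75, 36, 49]
t=2: [83, 77, 62, 31, 73, 83, 75, 42]
t=3: [33, 24, 53, 57, 70, 33, 73, 21]
t=4: [67, 53, 46, 52, 73, 67, 77, 48]
t=5: [59, 37, 26, 35, 68, 59, 22, 29]
t=6: [56, 74, 57, 71, 70, 56, 51, 62]
t=7: [50, 79, 52, 74, 72, 50, 42, 60]
t=8: [32, 24, 35, 69, 66, 32, 19, 47]
t=9: [65, 52, 69, 70, 65, 65, 44, 35]
t=10: [65, 44, 71, 73, 65, 65, 32, 70]
t=11: [68, 35, 78, 81, 68, 68, 69, 76]
t=12: [65, 66, 28, 33, 65, 65, 67, 25]
t=13: [68, 69, 62, 70, 68, 68, 71, 58]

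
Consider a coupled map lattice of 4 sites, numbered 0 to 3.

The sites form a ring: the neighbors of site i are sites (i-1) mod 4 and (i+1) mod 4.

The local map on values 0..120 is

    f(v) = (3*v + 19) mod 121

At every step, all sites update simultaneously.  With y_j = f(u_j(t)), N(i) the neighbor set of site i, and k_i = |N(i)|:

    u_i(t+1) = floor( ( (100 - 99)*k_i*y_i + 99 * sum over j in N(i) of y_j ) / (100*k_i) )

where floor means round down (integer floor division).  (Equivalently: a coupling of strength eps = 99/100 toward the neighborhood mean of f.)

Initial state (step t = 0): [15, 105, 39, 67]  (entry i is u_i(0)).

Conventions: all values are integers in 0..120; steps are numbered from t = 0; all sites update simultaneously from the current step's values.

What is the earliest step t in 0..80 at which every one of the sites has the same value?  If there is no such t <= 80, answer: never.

Answer: 22
Key observation: Synchronization is absorbing here: once all sites are equal they stay equal, and step 22 is the first all-equal step.

Derivation:
t=0: [15, 105, 39, 67]  (not all equal)
t=1: [95, 40, 94, 40]  (not all equal)
t=2: [18, 60, 18, 60]  (not all equal)
t=3: [77, 73, 77, 73]  (not all equal)
t=4: [115, 9, 115, 9]  (not all equal)
t=5: [45, 1, 45, 1]  (not all equal)
t=6: [22, 32, 22, 32]  (not all equal)
t=7: [114, 85, 114, 85]  (not all equal)
t=8: [32, 118, 32, 118]  (not all equal)
t=9: [11, 113, 11, 113]  (not all equal)
t=10: [115, 52, 115, 52]  (not all equal)
t=11: [53, 1, 53, 1]  (not all equal)
t=12: [22, 56, 22, 56]  (not all equal)
t=13: [66, 84, 66, 84]  (not all equal)
t=14: [29, 95, 29, 95]  (not all equal)
t=15: [62, 105, 62, 105]  (not all equal)
t=16: [91, 84, 91, 84]  (not all equal)
t=17: [29, 49, 29, 49]  (not all equal)
t=18: [45, 105, 45, 105]  (not all equal)
t=19: [91, 33, 91, 33]  (not all equal)
t=20: [117, 50, 117, 50]  (not all equal)
t=21: [47, 7, 47, 7]  (not all equal)
t=22: [39, 39, 39, 39]  (all equal)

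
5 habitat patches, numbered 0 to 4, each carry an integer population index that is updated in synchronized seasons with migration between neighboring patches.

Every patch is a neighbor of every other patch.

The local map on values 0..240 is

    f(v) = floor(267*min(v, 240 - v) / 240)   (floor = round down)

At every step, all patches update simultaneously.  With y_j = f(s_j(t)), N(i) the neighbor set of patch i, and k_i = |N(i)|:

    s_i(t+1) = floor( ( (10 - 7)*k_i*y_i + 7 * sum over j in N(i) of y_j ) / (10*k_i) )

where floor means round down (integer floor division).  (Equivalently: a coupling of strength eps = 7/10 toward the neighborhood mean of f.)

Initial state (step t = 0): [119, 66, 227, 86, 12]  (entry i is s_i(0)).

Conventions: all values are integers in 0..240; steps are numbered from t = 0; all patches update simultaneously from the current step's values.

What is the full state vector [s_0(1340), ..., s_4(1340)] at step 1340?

Simulating step by step:
t=0: [119, 66, 227, 86, 12]
t=1: [73, 66, 58, 69, 58]
t=2: [72, 71, 70, 72, 70]
t=3: [78, 78, 78, 78, 78]
t=4: [86, 86, 86, 86, 86]
t=5: [95, 95, 95, 95, 95]
t=6: [105, 105, 105, 105, 105]
t=7: [116, 116, 116, 116, 116]
t=8: [129, 129, 129, 129, 129]
t=9: [123, 123, 123, 123, 123]
t=10: [130, 130, 130, 130, 130]
t=11: [122, 122, 122, 122, 122]
t=12: [131, 131, 131, 131, 131]
t=13: [121, 121, 121, 121, 121]
t=14: [132, 132, 132, 132, 132]
t=15: [120, 120, 120, 120, 120]
t=16: [133, 133, 133, 133, 133]
t=17: [119, 119, 119, 119, 119]
t=18: [132, 132, 132, 132, 132]

Answer: [133, 133, 133, 133, 133]
Key observation: The state at step 14, [132, 132, 132, 132, 132], reappears at step 18: the system is in a cycle of period 4 from step 14 on.  Therefore the state at step 1340 equals the state at step 14 + ((1340 - 14) mod 4) = 16, which is [133, 133, 133, 133, 133].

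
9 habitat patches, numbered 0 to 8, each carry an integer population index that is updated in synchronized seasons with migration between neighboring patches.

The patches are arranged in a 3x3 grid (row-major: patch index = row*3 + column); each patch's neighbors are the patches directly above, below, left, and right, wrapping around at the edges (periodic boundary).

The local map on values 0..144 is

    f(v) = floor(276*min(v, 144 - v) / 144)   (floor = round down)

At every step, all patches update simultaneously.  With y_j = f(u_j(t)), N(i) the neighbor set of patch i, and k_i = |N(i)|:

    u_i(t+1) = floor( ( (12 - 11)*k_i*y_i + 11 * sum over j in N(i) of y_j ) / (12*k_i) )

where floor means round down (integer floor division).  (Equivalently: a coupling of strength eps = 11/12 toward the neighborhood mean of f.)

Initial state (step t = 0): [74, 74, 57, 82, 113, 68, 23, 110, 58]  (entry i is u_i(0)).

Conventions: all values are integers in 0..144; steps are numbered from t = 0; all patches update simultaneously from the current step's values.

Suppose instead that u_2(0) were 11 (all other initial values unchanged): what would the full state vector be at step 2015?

Answer: [134, 134, 134, 134, 134, 134, 134, 134, 134]
Key observation: The state at step 23, [134, 134, 134, 134, 134, 134, 134, 134, 134], reappears at step 35: the system is in a cycle of period 12 from step 23 on.  Therefore the state at step 2015 equals the state at step 23 + ((2015 - 23) mod 12) = 23, which is [134, 134, 134, 134, 134, 134, 134, 134, 134].

Derivation:
t=0: [74, 74, 11, 82, 113, 68, 23, 110, 58]
t=1: [83, 75, 118, 93, 107, 81, 101, 85, 68]
t=2: [92, 90, 118, 97, 111, 89, 111, 104, 94]
t=3: [78, 74, 96, 83, 90, 76, 87, 80, 75]
t=4: [113, 112, 127, 116, 123, 112, 122, 119, 114]
t=5: [48, 45, 57, 50, 54, 46, 53, 49, 46]
t=6: [97, 98, 90, 95, 91, 97, 92, 94, 96]
t=7: [95, 96, 91, 94, 92, 96, 93, 95, 96]
t=8: [95, 96, 92, 95, 93, 96, 93, 94, 95]
t=9: [95, 95, 93, 94, 93, 95, 93, 94, 95]
t=10: [95, 95, 93, 95, 94, 95, 94, 95, 95]
t=11: [94, 94, 93, 93, 93, 94, 93, 93, 94]
t=12: [96, 96, 95, 96, 96, 96, 96, 96, 96]
t=13: [92, 92, 92, 92, 92, 92, 92, 92, 92]
t=14: [99, 99, 99, 99, 99, 99, 99, 99, 99]
t=15: [86, 86, 86, 86, 86, 86, 86, 86, 86]
t=16: [111, 111, 111, 111, 111, 111, 111, 111, 111]
t=17: [63, 63, 63, 63, 63, 63, 63, 63, 63]
t=18: [120, 120, 120, 120, 120, 120, 120, 120, 120]
t=19: [46, 46, 46, 46, 46, 46, 46, 46, 46]
t=20: [88, 88, 88, 88, 88, 88, 88, 88, 88]
t=21: [107, 107, 107, 107, 107, 107, 107, 107, 107]
t=22: [70, 70, 70, 70, 70, 70, 70, 70, 70]
t=23: [134, 134, 134, 134, 134, 134, 134, 134, 134]
t=24: [19, 19, 19, 19, 19, 19, 19, 19, 19]
t=25: [36, 36, 36, 36, 36, 36, 36, 36, 36]
t=26: [69, 69, 69, 69, 69, 69, 69, 69, 69]
t=27: [132, 132, 132, 132, 132, 132, 132, 132, 132]
t=28: [23, 23, 23, 23, 23, 23, 23, 23, 23]
t=29: [44, 44, 44, 44, 44, 44, 44, 44, 44]
t=30: [84, 84, 84, 84, 84, 84, 84, 84, 84]
t=31: [115, 115, 115, 115, 115, 115, 115, 115, 115]
t=32: [55, 55, 55, 55, 55, 55, 55, 55, 55]
t=33: [105, 105, 105, 105, 105, 105, 105, 105, 105]
t=34: [74, 74, 74, 74, 74, 74, 74, 74, 74]
t=35: [134, 134, 134, 134, 134, 134, 134, 134, 134]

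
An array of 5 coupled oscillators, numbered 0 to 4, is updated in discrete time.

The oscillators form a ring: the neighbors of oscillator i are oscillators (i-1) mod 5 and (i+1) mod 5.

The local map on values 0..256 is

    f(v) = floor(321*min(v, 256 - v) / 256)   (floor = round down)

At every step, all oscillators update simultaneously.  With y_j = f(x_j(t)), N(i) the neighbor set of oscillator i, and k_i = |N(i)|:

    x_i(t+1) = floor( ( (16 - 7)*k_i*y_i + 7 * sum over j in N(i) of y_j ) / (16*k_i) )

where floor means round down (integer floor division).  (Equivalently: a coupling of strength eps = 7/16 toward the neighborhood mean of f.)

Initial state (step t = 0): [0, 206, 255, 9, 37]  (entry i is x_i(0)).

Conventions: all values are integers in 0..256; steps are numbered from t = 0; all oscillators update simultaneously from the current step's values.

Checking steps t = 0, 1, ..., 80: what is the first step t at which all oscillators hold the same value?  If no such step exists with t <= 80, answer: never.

Answer: 24
Key observation: Synchronization is absorbing here: once all oscillators are equal they stay equal, and step 24 is the first all-equal step.

Derivation:
t=0: [0, 206, 255, 9, 37]  (not all equal)
t=1: [23, 35, 16, 16, 28]  (not all equal)
t=2: [32, 34, 25, 23, 30]  (not all equal)
t=3: [39, 39, 32, 30, 35]  (not all equal)
t=4: [46, 46, 41, 38, 42]  (not all equal)
t=5: [55, 55, 51, 48, 52]  (not all equal)
t=6: [67, 66, 63, 61, 64]  (not all equal)
t=7: [82, 81, 78, 77, 80]  (not all equal)
t=8: [101, 100, 97, 97, 99]  (not all equal)
t=9: [125, 124, 121, 121, 123]  (not all equal)
t=10: [155, 154, 151, 151, 153]  (not all equal)
t=11: [126, 127, 130, 130, 128]  (not all equal)
t=12: [158, 158, 157, 157, 158]  (not all equal)
t=13: [122, 122, 123, 123, 122]  (not all equal)
t=14: [152, 152, 153, 153, 152]  (not all equal)
t=15: [130, 129, 129, 129, 129]  (not all equal)
t=16: [157, 158, 159, 159, 158]  (not all equal)
t=17: [123, 122, 121, 121, 122]  (not all equal)
t=18: [153, 152, 151, 151, 152]  (not all equal)
t=19: [129, 130, 130, 130, 130]  (not all equal)
t=20: [158, 157, 157, 157, 157]  (not all equal)
t=21: [122, 123, 124, 124, 123]  (not all equal)
t=22: [152, 153, 154, 154, 153]  (not all equal)
t=23: [129, 128, 127, 127, 128]  (not all equal)
t=24: [159, 159, 159, 159, 159]  (all equal)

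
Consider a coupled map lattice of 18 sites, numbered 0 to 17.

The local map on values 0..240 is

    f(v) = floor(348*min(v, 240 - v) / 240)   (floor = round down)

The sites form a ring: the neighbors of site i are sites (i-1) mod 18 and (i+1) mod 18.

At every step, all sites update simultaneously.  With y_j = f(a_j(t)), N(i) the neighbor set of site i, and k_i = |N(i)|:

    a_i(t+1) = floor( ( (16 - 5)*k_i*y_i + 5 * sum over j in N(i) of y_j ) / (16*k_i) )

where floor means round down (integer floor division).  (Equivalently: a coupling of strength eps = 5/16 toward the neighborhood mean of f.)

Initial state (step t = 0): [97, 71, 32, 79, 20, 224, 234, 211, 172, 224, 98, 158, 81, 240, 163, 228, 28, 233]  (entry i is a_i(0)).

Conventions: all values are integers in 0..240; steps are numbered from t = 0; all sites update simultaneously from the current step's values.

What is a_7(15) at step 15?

Answer: a_7(15) = 101

Derivation:
t=0: [97, 71, 32, 79, 20, 224, 234, 211, 172, 224, 98, 158, 81, 240, 163, 228, 28, 233]
t=1: [113, 99, 65, 90, 41, 21, 15, 45, 77, 53, 119, 121, 98, 35, 78, 35, 31, 35]
t=2: [142, 138, 107, 113, 65, 33, 29, 65, 98, 96, 157, 167, 132, 74, 93, 58, 45, 66]
t=3: [135, 147, 155, 150, 97, 53, 50, 93, 134, 136, 120, 115, 140, 118, 121, 88, 72, 97]
t=4: [147, 135, 125, 130, 128, 85, 82, 127, 149, 154, 169, 163, 152, 167, 164, 130, 113, 136]
t=5: [139, 151, 162, 160, 155, 128, 125, 150, 134, 121, 106, 112, 121, 109, 116, 151, 160, 149]
t=6: [141, 129, 115, 116, 128, 156, 159, 139, 152, 166, 157, 162, 168, 161, 160, 133, 120, 131]
t=7: [148, 158, 165, 166, 156, 126, 122, 138, 126, 112, 116, 112, 106, 112, 121, 151, 168, 158]
t=8: [128, 118, 109, 109, 125, 159, 166, 153, 161, 163, 166, 161, 155, 162, 163, 131, 110, 118]
t=9: [164, 167, 160, 159, 157, 123, 111, 121, 115, 110, 108, 114, 120, 114, 118, 150, 160, 167]
t=10: [108, 107, 114, 117, 127, 159, 163, 169, 165, 159, 157, 165, 171, 167, 163, 134, 116, 107]
t=11: [155, 156, 164, 167, 156, 123, 110, 104, 108, 116, 117, 108, 102, 105, 116, 148, 163, 157]
t=12: [122, 119, 110, 108, 126, 159, 159, 152, 156, 166, 166, 156, 149, 153, 160, 135, 115, 119]
t=13: [171, 169, 160, 157, 156, 124, 118, 124, 119, 109, 109, 120, 128, 125, 123, 148, 164, 170]
t=14: [100, 103, 114, 119, 128, 161, 170, 169, 169, 160, 160, 169, 164, 165, 162, 135, 112, 102]
t=15: [145, 150, 163, 169, 156, 119, 103, 101, 104, 113, 113, 105, 108, 109, 118, 147, 158, 149]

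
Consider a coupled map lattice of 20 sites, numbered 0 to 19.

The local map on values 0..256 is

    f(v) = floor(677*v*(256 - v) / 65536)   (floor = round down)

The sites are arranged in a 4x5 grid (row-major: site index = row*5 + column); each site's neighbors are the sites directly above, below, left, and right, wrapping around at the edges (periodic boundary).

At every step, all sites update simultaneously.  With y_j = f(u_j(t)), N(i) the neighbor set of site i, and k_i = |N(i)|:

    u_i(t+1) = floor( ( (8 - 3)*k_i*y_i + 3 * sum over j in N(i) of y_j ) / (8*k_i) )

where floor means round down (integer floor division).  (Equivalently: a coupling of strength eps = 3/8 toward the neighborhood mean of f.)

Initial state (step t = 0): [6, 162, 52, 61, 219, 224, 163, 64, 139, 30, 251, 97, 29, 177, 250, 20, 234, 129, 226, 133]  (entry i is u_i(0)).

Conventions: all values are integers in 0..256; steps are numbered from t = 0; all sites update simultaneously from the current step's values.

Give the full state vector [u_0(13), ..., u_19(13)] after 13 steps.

Answer: [159, 159, 159, 159, 159, 159, 159, 159, 159, 159, 159, 159, 159, 159, 159, 159, 159, 159, 159, 159]

Derivation:
t=0: [6, 162, 52, 61, 219, 224, 163, 64, 139, 30, 251, 97, 29, 177, 250, 20, 234, 129, 226, 133]
t=1: [43, 129, 121, 116, 87, 69, 145, 125, 148, 75, 35, 126, 98, 120, 46, 53, 83, 133, 100, 125]
t=2: [111, 159, 168, 164, 147, 128, 163, 167, 163, 138, 97, 157, 162, 159, 114, 115, 150, 164, 163, 154]
t=3: [165, 159, 153, 155, 164, 166, 157, 153, 157, 166, 161, 159, 156, 159, 165, 165, 162, 155, 156, 162]
t=4: [155, 158, 161, 160, 155, 155, 159, 161, 159, 154, 157, 159, 160, 159, 155, 155, 157, 160, 160, 156]
t=5: [160, 159, 158, 158, 160, 160, 159, 158, 159, 161, 160, 159, 158, 159, 160, 160, 159, 158, 158, 160]
t=6: [158, 158, 159, 158, 158, 158, 158, 159, 158, 158, 158, 158, 159, 158, 158, 158, 158, 159, 158, 158]
t=7: [159, 159, 159, 159, 159, 159, 159, 159, 159, 159, 159, 159, 159, 159, 159, 159, 159, 159, 159, 159]
t=8: [159, 159, 159, 159, 159, 159, 159, 159, 159, 159, 159, 159, 159, 159, 159, 159, 159, 159, 159, 159]
t=9: [159, 159, 159, 159, 159, 159, 159, 159, 159, 159, 159, 159, 159, 159, 159, 159, 159, 159, 159, 159]
t=10: [159, 159, 159, 159, 159, 159, 159, 159, 159, 159, 159, 159, 159, 159, 159, 159, 159, 159, 159, 159]
t=11: [159, 159, 159, 159, 159, 159, 159, 159, 159, 159, 159, 159, 159, 159, 159, 159, 159, 159, 159, 159]
t=12: [159, 159, 159, 159, 159, 159, 159, 159, 159, 159, 159, 159, 159, 159, 159, 159, 159, 159, 159, 159]
t=13: [159, 159, 159, 159, 159, 159, 159, 159, 159, 159, 159, 159, 159, 159, 159, 159, 159, 159, 159, 159]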